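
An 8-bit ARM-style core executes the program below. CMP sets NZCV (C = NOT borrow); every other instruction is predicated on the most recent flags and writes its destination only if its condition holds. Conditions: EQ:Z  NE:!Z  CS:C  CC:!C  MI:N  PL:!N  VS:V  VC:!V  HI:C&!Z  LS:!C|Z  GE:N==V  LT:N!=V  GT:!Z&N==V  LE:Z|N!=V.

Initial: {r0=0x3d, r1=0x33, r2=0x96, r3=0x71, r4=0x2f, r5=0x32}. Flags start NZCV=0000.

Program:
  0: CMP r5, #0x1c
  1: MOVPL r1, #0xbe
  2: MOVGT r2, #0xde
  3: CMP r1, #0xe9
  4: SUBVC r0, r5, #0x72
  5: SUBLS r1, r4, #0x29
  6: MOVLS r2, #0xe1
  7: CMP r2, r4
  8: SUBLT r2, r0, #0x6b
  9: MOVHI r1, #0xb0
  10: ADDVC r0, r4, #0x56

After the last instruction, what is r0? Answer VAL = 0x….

VAL = 0x85

[0] flags=0010 → (cmp)
[1] flags=0010 PL?T → r1=0xbe
[2] flags=0010 GT?T → r2=0xde
[3] flags=1000 → (cmp)
[4] flags=1000 VC?T → r0=0xc0
[5] flags=1000 LS?T → r1=0x06
[6] flags=1000 LS?T → r2=0xe1
[7] flags=1010 → (cmp)
[8] flags=1010 LT?T → r2=0x55
[9] flags=1010 HI?T → r1=0xb0
[10] flags=1010 VC?T → r0=0x85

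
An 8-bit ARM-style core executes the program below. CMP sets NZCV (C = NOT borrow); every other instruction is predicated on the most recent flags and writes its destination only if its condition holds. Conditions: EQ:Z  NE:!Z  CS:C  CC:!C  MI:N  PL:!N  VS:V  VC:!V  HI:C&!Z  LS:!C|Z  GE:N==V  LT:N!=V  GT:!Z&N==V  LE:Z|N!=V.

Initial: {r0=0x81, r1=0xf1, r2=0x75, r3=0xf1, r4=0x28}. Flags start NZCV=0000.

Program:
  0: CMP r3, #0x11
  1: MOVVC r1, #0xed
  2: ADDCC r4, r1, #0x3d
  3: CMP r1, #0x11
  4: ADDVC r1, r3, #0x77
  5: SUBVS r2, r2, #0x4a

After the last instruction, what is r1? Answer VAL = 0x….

0: ✓ CMP  NZCV=1010
1: ✓ MOVVC  r1←0xed
2: · ADDCC
3: ✓ CMP  NZCV=1010
4: ✓ ADDVC  r1←0x68
5: · SUBVS

VAL = 0x68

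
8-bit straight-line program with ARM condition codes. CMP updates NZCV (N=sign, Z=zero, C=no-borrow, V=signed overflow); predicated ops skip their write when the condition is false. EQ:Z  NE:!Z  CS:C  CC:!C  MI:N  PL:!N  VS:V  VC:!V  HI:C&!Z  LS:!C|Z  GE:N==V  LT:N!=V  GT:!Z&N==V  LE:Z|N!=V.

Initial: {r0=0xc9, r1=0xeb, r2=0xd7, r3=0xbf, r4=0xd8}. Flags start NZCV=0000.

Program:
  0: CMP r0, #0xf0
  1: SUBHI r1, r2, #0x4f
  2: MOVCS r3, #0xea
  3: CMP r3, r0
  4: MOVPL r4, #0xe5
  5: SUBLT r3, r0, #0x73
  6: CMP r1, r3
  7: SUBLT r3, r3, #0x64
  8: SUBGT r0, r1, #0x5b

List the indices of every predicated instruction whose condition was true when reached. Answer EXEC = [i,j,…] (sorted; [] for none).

0: ✓ CMP  NZCV=1000
1: · SUBHI
2: · MOVCS
3: ✓ CMP  NZCV=1000
4: · MOVPL
5: ✓ SUBLT  r3←0x56
6: ✓ CMP  NZCV=1010
7: ✓ SUBLT  r3←0xf2
8: · SUBGT

EXEC = [5,7]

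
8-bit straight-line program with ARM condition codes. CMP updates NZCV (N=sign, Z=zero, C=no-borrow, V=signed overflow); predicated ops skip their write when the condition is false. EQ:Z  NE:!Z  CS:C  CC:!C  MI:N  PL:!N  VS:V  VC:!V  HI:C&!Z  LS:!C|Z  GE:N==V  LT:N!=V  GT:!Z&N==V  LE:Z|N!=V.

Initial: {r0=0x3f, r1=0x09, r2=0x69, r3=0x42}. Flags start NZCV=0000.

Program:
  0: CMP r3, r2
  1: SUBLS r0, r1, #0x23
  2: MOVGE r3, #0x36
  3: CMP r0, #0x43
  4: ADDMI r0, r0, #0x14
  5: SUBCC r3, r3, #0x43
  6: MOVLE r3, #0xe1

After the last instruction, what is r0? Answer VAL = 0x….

0: ✓ CMP  NZCV=1000
1: ✓ SUBLS  r0←0xe6
2: · MOVGE
3: ✓ CMP  NZCV=1010
4: ✓ ADDMI  r0←0xfa
5: · SUBCC
6: ✓ MOVLE  r3←0xe1

VAL = 0xfa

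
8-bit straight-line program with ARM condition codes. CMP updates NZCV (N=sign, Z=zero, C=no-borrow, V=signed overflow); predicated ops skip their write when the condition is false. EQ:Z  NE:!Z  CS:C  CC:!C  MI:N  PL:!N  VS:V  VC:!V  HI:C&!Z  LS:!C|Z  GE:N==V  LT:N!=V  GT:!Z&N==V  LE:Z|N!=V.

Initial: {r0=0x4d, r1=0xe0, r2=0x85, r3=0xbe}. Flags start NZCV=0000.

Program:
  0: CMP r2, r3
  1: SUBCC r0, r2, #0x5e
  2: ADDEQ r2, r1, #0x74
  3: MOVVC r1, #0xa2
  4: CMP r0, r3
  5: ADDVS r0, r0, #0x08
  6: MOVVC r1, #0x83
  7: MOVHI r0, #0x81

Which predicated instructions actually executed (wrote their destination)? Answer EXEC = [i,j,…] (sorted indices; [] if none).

0: ✓ CMP  NZCV=1000
1: ✓ SUBCC  r0←0x27
2: · ADDEQ
3: ✓ MOVVC  r1←0xa2
4: ✓ CMP  NZCV=0000
5: · ADDVS
6: ✓ MOVVC  r1←0x83
7: · MOVHI

EXEC = [1,3,6]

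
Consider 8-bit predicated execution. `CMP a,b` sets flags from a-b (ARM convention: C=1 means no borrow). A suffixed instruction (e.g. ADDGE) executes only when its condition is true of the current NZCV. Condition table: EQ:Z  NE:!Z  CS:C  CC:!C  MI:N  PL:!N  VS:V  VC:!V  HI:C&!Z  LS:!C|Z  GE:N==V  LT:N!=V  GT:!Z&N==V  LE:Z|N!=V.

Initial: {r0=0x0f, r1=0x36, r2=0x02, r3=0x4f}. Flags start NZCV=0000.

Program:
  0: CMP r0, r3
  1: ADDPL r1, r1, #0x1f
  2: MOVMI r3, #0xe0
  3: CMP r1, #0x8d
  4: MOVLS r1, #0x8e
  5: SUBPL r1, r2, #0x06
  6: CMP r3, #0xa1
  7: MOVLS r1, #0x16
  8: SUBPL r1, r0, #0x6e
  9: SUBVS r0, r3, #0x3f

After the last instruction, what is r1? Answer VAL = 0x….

VAL = 0xa1

0: ✓ CMP  NZCV=1000
1: · ADDPL
2: ✓ MOVMI  r3←0xe0
3: ✓ CMP  NZCV=1001
4: ✓ MOVLS  r1←0x8e
5: · SUBPL
6: ✓ CMP  NZCV=0010
7: · MOVLS
8: ✓ SUBPL  r1←0xa1
9: · SUBVS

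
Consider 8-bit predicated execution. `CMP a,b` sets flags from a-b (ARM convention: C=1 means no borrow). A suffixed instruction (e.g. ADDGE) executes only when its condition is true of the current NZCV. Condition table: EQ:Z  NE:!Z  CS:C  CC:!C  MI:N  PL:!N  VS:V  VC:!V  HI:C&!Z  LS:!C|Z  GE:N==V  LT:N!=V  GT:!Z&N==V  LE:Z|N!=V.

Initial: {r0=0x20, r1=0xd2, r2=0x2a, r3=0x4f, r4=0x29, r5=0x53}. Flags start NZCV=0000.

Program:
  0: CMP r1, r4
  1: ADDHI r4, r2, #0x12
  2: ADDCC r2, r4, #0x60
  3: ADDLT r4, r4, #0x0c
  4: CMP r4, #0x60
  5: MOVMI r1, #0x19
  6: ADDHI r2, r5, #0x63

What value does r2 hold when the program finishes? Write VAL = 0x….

0: ✓ CMP  NZCV=1010
1: ✓ ADDHI  r4←0x3c
2: · ADDCC
3: ✓ ADDLT  r4←0x48
4: ✓ CMP  NZCV=1000
5: ✓ MOVMI  r1←0x19
6: · ADDHI

VAL = 0x2a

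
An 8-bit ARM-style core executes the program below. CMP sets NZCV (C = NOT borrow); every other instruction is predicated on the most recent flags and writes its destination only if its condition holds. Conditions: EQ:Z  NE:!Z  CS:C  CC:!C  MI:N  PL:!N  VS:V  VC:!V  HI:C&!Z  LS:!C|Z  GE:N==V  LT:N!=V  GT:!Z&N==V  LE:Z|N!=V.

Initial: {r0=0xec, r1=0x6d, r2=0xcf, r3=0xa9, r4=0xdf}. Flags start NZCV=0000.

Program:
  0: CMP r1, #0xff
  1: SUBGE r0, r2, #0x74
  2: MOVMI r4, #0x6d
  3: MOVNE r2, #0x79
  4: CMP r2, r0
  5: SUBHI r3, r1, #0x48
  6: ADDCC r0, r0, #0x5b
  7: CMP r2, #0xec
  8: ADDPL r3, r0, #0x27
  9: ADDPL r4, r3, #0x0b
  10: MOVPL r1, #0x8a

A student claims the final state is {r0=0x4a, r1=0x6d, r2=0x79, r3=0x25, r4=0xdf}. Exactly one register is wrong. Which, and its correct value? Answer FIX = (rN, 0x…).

FIX = (r0, 0x5b)

[0] flags=0000 → (cmp)
[1] flags=0000 GE?T → r0=0x5b
[2] flags=0000 MI?F → skip
[3] flags=0000 NE?T → r2=0x79
[4] flags=0010 → (cmp)
[5] flags=0010 HI?T → r3=0x25
[6] flags=0010 CC?F → skip
[7] flags=1001 → (cmp)
[8] flags=1001 PL?F → skip
[9] flags=1001 PL?F → skip
[10] flags=1001 PL?F → skip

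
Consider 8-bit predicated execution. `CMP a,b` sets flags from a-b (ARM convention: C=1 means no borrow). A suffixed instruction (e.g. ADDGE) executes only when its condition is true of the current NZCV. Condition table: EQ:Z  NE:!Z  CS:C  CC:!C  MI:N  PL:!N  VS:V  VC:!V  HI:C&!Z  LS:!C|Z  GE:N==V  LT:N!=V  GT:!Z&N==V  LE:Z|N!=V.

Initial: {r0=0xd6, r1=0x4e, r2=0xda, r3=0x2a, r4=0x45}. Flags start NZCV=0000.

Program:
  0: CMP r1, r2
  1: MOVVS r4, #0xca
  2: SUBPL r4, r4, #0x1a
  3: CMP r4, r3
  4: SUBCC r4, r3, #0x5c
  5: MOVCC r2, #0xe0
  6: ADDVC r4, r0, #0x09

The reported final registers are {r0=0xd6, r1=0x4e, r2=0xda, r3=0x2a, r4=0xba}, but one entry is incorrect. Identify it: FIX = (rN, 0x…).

[0] flags=0000 → (cmp)
[1] flags=0000 VS?F → skip
[2] flags=0000 PL?T → r4=0x2b
[3] flags=0010 → (cmp)
[4] flags=0010 CC?F → skip
[5] flags=0010 CC?F → skip
[6] flags=0010 VC?T → r4=0xdf

FIX = (r4, 0xdf)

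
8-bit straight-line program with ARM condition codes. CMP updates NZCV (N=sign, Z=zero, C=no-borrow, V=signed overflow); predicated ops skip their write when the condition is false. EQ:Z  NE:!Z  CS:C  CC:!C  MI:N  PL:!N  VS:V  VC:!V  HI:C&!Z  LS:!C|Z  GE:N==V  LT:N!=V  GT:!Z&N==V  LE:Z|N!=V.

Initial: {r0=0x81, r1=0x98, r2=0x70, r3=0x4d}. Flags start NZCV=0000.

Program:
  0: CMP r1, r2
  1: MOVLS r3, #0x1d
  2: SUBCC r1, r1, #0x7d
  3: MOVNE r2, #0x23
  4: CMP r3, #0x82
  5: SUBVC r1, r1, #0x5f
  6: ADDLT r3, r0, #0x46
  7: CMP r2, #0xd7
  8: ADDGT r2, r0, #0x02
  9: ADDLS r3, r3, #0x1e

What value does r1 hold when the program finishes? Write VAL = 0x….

[0] flags=0011 → (cmp)
[1] flags=0011 LS?F → skip
[2] flags=0011 CC?F → skip
[3] flags=0011 NE?T → r2=0x23
[4] flags=1001 → (cmp)
[5] flags=1001 VC?F → skip
[6] flags=1001 LT?F → skip
[7] flags=0000 → (cmp)
[8] flags=0000 GT?T → r2=0x83
[9] flags=0000 LS?T → r3=0x6b

VAL = 0x98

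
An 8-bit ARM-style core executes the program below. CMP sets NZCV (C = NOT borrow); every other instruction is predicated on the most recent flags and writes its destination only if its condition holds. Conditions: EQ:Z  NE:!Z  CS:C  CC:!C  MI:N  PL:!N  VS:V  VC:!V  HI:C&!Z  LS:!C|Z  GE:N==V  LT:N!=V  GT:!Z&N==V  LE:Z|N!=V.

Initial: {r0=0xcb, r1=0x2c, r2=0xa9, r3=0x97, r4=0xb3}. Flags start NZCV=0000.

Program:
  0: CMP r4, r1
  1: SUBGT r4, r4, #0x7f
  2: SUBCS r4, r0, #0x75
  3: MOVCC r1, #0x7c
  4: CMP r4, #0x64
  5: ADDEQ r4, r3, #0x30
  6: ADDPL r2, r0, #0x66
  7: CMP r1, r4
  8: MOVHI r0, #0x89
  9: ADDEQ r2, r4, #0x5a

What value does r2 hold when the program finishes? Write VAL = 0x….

VAL = 0xa9

0: ✓ CMP  NZCV=1010
1: · SUBGT
2: ✓ SUBCS  r4←0x56
3: · MOVCC
4: ✓ CMP  NZCV=1000
5: · ADDEQ
6: · ADDPL
7: ✓ CMP  NZCV=1000
8: · MOVHI
9: · ADDEQ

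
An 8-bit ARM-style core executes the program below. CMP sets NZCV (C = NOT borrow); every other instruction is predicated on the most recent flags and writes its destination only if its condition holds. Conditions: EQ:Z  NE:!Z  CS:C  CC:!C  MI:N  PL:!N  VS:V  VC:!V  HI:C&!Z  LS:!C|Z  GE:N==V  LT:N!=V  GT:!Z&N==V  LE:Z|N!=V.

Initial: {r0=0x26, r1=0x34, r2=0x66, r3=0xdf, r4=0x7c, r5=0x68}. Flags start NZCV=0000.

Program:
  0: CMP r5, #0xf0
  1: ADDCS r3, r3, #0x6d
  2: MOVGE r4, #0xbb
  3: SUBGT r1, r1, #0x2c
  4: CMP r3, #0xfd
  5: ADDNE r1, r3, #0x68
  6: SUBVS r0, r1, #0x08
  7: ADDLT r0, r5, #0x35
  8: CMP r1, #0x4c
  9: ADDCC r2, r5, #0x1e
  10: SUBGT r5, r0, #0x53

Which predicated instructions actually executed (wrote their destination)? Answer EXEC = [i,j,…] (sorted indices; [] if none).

EXEC = [2,3,5,7,9]

0: ✓ CMP  NZCV=0000
1: · ADDCS
2: ✓ MOVGE  r4←0xbb
3: ✓ SUBGT  r1←0x08
4: ✓ CMP  NZCV=1000
5: ✓ ADDNE  r1←0x47
6: · SUBVS
7: ✓ ADDLT  r0←0x9d
8: ✓ CMP  NZCV=1000
9: ✓ ADDCC  r2←0x86
10: · SUBGT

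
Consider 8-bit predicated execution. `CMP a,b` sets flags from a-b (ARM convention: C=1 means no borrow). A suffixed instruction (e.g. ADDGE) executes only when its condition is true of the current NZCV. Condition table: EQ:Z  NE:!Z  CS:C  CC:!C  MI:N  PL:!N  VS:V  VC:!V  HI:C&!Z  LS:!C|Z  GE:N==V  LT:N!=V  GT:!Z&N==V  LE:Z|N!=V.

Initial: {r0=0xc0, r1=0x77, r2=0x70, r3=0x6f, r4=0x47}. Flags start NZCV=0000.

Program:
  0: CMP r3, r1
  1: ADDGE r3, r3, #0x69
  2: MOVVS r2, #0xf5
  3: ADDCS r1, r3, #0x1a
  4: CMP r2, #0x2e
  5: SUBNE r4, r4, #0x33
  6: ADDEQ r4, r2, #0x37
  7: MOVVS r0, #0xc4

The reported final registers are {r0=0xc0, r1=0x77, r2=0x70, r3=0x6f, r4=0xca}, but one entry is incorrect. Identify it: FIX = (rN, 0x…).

FIX = (r4, 0x14)

0: ✓ CMP  NZCV=1000
1: · ADDGE
2: · MOVVS
3: · ADDCS
4: ✓ CMP  NZCV=0010
5: ✓ SUBNE  r4←0x14
6: · ADDEQ
7: · MOVVS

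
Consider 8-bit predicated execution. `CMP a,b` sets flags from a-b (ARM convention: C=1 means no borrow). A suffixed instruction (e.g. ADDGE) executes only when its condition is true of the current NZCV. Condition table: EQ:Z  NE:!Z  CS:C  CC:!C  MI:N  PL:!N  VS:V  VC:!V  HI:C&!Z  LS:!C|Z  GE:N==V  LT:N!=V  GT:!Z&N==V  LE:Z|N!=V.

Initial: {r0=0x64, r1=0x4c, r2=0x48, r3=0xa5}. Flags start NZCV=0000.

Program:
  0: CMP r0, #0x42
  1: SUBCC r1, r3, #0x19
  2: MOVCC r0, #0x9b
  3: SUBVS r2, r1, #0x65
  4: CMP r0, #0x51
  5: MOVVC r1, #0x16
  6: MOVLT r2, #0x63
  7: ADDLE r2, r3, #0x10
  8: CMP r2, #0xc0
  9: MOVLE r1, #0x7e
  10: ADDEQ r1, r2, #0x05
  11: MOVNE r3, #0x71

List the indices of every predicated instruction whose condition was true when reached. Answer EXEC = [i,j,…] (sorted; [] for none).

[0] flags=0010 → (cmp)
[1] flags=0010 CC?F → skip
[2] flags=0010 CC?F → skip
[3] flags=0010 VS?F → skip
[4] flags=0010 → (cmp)
[5] flags=0010 VC?T → r1=0x16
[6] flags=0010 LT?F → skip
[7] flags=0010 LE?F → skip
[8] flags=1001 → (cmp)
[9] flags=1001 LE?F → skip
[10] flags=1001 EQ?F → skip
[11] flags=1001 NE?T → r3=0x71

EXEC = [5,11]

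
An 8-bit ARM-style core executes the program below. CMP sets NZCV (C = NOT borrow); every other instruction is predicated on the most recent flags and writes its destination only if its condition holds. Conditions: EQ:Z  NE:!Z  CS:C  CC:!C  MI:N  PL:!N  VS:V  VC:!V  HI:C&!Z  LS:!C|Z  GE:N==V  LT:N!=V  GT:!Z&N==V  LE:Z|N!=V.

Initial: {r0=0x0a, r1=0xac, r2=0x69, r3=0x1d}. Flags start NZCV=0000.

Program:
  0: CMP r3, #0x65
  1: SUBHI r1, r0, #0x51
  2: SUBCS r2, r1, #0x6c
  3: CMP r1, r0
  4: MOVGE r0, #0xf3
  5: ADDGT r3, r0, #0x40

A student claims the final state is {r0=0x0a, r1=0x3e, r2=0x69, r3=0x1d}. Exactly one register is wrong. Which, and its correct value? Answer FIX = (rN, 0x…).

0: ✓ CMP  NZCV=1000
1: · SUBHI
2: · SUBCS
3: ✓ CMP  NZCV=1010
4: · MOVGE
5: · ADDGT

FIX = (r1, 0xac)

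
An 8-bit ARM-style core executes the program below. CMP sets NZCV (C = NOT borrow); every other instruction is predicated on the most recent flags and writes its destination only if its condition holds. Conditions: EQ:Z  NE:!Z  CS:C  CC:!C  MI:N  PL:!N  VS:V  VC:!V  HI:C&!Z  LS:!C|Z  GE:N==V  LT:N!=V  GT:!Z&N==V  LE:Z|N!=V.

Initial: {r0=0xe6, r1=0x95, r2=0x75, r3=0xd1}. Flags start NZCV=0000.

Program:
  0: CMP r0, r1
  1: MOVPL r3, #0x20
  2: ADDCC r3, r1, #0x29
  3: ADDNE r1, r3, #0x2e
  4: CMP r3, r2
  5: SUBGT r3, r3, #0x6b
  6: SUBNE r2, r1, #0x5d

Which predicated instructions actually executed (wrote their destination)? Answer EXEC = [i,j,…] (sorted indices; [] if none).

0: ✓ CMP  NZCV=0010
1: ✓ MOVPL  r3←0x20
2: · ADDCC
3: ✓ ADDNE  r1←0x4e
4: ✓ CMP  NZCV=1000
5: · SUBGT
6: ✓ SUBNE  r2←0xf1

EXEC = [1,3,6]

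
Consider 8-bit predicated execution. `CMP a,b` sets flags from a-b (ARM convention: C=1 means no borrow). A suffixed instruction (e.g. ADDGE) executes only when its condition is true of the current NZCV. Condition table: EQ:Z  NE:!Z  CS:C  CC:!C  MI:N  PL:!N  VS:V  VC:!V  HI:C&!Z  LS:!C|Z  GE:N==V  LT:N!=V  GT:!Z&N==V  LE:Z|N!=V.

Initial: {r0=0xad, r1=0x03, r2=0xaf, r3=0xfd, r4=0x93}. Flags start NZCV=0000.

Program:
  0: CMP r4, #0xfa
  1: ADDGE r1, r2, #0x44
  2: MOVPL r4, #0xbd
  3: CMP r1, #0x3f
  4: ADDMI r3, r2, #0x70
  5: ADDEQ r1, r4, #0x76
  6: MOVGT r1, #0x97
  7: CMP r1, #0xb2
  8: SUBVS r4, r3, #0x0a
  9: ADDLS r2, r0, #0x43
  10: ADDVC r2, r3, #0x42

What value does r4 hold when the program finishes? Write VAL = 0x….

[0] flags=1000 → (cmp)
[1] flags=1000 GE?F → skip
[2] flags=1000 PL?F → skip
[3] flags=1000 → (cmp)
[4] flags=1000 MI?T → r3=0x1f
[5] flags=1000 EQ?F → skip
[6] flags=1000 GT?F → skip
[7] flags=0000 → (cmp)
[8] flags=0000 VS?F → skip
[9] flags=0000 LS?T → r2=0xf0
[10] flags=0000 VC?T → r2=0x61

VAL = 0x93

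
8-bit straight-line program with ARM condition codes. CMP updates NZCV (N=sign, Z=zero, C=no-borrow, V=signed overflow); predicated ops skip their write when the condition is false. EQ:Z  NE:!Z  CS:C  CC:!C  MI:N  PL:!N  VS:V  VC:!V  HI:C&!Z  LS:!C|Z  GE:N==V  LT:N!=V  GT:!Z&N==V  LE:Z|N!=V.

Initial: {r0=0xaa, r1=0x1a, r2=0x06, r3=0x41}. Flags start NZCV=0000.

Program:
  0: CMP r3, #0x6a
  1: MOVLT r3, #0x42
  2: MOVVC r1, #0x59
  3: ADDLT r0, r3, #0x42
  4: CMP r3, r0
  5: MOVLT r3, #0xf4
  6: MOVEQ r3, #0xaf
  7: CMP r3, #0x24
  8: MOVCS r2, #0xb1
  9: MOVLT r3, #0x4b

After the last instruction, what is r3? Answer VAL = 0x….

VAL = 0x42

0: ✓ CMP  NZCV=1000
1: ✓ MOVLT  r3←0x42
2: ✓ MOVVC  r1←0x59
3: ✓ ADDLT  r0←0x84
4: ✓ CMP  NZCV=1001
5: · MOVLT
6: · MOVEQ
7: ✓ CMP  NZCV=0010
8: ✓ MOVCS  r2←0xb1
9: · MOVLT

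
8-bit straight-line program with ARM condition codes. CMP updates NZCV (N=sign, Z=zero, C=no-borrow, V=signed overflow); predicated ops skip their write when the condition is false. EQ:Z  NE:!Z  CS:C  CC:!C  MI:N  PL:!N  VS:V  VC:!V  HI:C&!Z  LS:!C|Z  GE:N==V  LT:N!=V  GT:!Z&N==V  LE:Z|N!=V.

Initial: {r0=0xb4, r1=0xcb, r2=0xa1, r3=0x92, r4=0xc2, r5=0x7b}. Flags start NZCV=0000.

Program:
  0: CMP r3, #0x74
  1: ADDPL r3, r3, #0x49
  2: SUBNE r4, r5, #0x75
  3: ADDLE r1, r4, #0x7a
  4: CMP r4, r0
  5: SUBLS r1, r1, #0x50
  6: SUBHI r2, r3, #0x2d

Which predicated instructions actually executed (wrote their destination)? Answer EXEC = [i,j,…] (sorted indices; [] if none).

[0] flags=0011 → (cmp)
[1] flags=0011 PL?T → r3=0xdb
[2] flags=0011 NE?T → r4=0x06
[3] flags=0011 LE?T → r1=0x80
[4] flags=0000 → (cmp)
[5] flags=0000 LS?T → r1=0x30
[6] flags=0000 HI?F → skip

EXEC = [1,2,3,5]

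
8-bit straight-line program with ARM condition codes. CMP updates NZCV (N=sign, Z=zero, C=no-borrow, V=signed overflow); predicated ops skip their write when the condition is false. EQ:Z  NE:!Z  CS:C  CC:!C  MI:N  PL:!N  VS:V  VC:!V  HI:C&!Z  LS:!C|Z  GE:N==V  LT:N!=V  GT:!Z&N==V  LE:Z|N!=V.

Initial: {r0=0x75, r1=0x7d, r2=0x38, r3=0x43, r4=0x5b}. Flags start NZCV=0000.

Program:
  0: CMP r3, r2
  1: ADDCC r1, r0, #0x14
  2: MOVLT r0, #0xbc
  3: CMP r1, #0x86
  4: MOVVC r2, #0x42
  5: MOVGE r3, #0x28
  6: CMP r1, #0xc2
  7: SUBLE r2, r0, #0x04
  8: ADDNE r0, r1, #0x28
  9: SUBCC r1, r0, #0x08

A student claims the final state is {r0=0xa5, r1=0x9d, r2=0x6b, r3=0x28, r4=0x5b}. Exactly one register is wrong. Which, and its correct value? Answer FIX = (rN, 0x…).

FIX = (r2, 0x38)

0: ✓ CMP  NZCV=0010
1: · ADDCC
2: · MOVLT
3: ✓ CMP  NZCV=1001
4: · MOVVC
5: ✓ MOVGE  r3←0x28
6: ✓ CMP  NZCV=1001
7: · SUBLE
8: ✓ ADDNE  r0←0xa5
9: ✓ SUBCC  r1←0x9d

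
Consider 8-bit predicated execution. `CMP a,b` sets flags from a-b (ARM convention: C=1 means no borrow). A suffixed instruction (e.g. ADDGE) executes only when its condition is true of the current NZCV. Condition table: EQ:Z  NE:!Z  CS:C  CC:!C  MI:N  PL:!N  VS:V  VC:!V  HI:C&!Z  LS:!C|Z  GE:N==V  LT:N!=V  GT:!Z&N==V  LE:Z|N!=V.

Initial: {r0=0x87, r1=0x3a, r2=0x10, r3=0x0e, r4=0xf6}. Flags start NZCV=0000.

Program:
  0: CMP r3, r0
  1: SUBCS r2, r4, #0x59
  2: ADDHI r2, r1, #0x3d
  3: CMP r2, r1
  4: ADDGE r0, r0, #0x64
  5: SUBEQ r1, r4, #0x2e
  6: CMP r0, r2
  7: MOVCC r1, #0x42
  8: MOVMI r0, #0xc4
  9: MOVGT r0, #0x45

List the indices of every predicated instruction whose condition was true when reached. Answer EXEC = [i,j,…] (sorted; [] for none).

0: ✓ CMP  NZCV=1001
1: · SUBCS
2: · ADDHI
3: ✓ CMP  NZCV=1000
4: · ADDGE
5: · SUBEQ
6: ✓ CMP  NZCV=0011
7: · MOVCC
8: · MOVMI
9: · MOVGT

EXEC = []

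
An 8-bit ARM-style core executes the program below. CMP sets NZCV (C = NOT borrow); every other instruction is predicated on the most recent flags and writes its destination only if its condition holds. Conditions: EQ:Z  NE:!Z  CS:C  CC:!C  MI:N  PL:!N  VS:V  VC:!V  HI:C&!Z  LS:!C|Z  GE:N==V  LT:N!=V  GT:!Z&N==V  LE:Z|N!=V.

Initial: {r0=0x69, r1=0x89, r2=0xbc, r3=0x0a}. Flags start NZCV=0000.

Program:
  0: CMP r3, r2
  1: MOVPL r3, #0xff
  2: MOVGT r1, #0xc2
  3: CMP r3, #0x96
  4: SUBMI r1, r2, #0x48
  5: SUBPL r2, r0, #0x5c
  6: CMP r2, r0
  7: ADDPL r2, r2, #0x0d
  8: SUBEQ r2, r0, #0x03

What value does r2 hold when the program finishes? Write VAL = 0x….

VAL = 0x0d

[0] flags=0000 → (cmp)
[1] flags=0000 PL?T → r3=0xff
[2] flags=0000 GT?T → r1=0xc2
[3] flags=0010 → (cmp)
[4] flags=0010 MI?F → skip
[5] flags=0010 PL?T → r2=0x0d
[6] flags=1000 → (cmp)
[7] flags=1000 PL?F → skip
[8] flags=1000 EQ?F → skip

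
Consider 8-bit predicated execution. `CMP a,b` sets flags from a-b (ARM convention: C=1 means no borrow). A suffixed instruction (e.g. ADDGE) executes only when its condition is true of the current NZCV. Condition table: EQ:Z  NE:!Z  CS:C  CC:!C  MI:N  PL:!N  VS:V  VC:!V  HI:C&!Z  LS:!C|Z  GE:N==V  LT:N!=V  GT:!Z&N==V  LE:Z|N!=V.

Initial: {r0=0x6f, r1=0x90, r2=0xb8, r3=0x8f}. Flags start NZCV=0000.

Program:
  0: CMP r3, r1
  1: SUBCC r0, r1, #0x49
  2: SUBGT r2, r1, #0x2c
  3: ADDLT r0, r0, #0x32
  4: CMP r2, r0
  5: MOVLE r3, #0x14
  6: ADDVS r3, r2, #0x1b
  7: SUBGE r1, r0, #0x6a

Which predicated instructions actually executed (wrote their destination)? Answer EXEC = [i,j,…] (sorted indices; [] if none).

EXEC = [1,3,5,6]

[0] flags=1000 → (cmp)
[1] flags=1000 CC?T → r0=0x47
[2] flags=1000 GT?F → skip
[3] flags=1000 LT?T → r0=0x79
[4] flags=0011 → (cmp)
[5] flags=0011 LE?T → r3=0x14
[6] flags=0011 VS?T → r3=0xd3
[7] flags=0011 GE?F → skip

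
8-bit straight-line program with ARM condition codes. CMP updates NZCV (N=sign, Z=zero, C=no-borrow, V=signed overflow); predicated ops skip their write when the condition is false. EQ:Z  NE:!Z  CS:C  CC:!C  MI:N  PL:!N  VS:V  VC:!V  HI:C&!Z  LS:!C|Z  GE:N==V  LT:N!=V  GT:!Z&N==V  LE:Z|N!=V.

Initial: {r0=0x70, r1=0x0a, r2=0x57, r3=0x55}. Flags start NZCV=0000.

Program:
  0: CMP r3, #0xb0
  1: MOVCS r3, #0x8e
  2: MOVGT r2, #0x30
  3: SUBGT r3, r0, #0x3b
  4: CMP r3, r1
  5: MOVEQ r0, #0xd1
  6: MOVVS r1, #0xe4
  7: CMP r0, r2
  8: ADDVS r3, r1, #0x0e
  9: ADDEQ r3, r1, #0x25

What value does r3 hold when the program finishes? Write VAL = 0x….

VAL = 0x35

0: ✓ CMP  NZCV=1001
1: · MOVCS
2: ✓ MOVGT  r2←0x30
3: ✓ SUBGT  r3←0x35
4: ✓ CMP  NZCV=0010
5: · MOVEQ
6: · MOVVS
7: ✓ CMP  NZCV=0010
8: · ADDVS
9: · ADDEQ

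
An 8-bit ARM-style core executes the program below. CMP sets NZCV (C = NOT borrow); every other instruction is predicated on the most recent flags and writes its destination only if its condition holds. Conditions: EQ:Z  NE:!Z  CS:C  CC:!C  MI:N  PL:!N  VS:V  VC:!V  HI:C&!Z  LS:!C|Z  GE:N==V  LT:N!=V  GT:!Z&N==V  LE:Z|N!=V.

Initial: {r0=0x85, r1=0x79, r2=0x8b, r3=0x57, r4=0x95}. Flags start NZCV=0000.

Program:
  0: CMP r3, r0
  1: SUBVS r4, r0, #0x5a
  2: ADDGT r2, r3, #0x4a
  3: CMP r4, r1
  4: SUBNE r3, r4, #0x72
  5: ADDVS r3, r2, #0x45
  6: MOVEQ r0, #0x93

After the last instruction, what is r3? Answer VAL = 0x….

0: ✓ CMP  NZCV=1001
1: ✓ SUBVS  r4←0x2b
2: ✓ ADDGT  r2←0xa1
3: ✓ CMP  NZCV=1000
4: ✓ SUBNE  r3←0xb9
5: · ADDVS
6: · MOVEQ

VAL = 0xb9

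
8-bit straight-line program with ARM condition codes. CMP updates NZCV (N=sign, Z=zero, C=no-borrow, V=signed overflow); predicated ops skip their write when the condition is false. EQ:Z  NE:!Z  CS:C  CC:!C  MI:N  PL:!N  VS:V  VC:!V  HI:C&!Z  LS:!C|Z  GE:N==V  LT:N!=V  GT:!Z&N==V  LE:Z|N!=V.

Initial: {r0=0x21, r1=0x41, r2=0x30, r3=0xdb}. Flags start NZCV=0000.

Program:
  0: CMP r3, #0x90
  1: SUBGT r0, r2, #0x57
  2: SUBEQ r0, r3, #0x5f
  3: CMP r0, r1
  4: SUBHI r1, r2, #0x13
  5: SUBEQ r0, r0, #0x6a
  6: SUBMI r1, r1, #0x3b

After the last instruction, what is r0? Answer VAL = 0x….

VAL = 0xd9

[0] flags=0010 → (cmp)
[1] flags=0010 GT?T → r0=0xd9
[2] flags=0010 EQ?F → skip
[3] flags=1010 → (cmp)
[4] flags=1010 HI?T → r1=0x1d
[5] flags=1010 EQ?F → skip
[6] flags=1010 MI?T → r1=0xe2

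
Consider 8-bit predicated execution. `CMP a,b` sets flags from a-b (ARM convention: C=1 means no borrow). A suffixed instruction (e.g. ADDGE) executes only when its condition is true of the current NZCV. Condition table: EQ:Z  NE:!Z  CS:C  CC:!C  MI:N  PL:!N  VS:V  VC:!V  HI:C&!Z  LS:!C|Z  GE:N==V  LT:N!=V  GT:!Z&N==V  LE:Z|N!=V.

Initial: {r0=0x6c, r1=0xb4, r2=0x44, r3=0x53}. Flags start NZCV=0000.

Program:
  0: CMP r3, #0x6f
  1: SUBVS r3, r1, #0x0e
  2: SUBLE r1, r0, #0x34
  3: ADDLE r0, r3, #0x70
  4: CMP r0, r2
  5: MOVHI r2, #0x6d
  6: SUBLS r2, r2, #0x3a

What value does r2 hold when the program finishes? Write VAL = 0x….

VAL = 0x6d

[0] flags=1000 → (cmp)
[1] flags=1000 VS?F → skip
[2] flags=1000 LE?T → r1=0x38
[3] flags=1000 LE?T → r0=0xc3
[4] flags=0011 → (cmp)
[5] flags=0011 HI?T → r2=0x6d
[6] flags=0011 LS?F → skip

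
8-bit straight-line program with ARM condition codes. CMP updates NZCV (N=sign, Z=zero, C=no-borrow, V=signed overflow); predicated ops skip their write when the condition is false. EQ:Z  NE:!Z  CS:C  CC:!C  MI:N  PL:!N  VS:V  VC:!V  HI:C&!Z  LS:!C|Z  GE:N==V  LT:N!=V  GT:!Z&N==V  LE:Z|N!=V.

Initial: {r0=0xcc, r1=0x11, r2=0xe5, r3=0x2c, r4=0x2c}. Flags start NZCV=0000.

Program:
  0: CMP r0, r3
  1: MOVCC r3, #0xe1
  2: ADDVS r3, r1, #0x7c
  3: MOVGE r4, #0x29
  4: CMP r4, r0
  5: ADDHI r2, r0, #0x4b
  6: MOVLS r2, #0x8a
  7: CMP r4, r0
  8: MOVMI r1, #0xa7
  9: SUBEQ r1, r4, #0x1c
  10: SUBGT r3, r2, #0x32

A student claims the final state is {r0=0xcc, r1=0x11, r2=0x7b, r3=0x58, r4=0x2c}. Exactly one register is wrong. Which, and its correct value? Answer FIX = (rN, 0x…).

0: ✓ CMP  NZCV=1010
1: · MOVCC
2: · ADDVS
3: · MOVGE
4: ✓ CMP  NZCV=0000
5: · ADDHI
6: ✓ MOVLS  r2←0x8a
7: ✓ CMP  NZCV=0000
8: · MOVMI
9: · SUBEQ
10: ✓ SUBGT  r3←0x58

FIX = (r2, 0x8a)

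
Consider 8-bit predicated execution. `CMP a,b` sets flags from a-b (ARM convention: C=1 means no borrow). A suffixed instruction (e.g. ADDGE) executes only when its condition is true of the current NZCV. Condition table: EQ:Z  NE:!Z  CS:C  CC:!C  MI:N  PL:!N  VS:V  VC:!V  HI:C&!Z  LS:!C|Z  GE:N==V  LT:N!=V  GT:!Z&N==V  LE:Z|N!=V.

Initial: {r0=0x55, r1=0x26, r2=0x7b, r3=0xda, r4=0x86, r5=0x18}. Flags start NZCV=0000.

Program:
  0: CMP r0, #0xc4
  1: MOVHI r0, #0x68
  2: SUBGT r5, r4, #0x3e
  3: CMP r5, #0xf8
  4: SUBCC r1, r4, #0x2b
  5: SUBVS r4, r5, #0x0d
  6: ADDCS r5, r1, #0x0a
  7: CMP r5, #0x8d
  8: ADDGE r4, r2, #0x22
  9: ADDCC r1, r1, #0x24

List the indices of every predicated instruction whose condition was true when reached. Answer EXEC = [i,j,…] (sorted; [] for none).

EXEC = [2,4,8,9]

[0] flags=1001 → (cmp)
[1] flags=1001 HI?F → skip
[2] flags=1001 GT?T → r5=0x48
[3] flags=0000 → (cmp)
[4] flags=0000 CC?T → r1=0x5b
[5] flags=0000 VS?F → skip
[6] flags=0000 CS?F → skip
[7] flags=1001 → (cmp)
[8] flags=1001 GE?T → r4=0x9d
[9] flags=1001 CC?T → r1=0x7f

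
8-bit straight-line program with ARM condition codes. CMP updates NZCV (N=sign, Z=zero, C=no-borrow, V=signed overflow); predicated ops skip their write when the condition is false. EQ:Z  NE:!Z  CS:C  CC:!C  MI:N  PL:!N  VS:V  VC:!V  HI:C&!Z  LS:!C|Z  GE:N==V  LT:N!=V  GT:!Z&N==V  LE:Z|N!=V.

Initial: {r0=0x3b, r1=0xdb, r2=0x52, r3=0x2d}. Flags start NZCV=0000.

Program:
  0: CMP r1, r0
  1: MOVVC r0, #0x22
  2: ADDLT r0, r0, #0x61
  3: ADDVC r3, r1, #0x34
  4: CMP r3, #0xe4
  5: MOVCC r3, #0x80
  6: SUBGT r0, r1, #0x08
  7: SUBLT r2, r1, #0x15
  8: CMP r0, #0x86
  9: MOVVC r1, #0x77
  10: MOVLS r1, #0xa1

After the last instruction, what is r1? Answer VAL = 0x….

VAL = 0x77

[0] flags=1010 → (cmp)
[1] flags=1010 VC?T → r0=0x22
[2] flags=1010 LT?T → r0=0x83
[3] flags=1010 VC?T → r3=0x0f
[4] flags=0000 → (cmp)
[5] flags=0000 CC?T → r3=0x80
[6] flags=0000 GT?T → r0=0xd3
[7] flags=0000 LT?F → skip
[8] flags=0010 → (cmp)
[9] flags=0010 VC?T → r1=0x77
[10] flags=0010 LS?F → skip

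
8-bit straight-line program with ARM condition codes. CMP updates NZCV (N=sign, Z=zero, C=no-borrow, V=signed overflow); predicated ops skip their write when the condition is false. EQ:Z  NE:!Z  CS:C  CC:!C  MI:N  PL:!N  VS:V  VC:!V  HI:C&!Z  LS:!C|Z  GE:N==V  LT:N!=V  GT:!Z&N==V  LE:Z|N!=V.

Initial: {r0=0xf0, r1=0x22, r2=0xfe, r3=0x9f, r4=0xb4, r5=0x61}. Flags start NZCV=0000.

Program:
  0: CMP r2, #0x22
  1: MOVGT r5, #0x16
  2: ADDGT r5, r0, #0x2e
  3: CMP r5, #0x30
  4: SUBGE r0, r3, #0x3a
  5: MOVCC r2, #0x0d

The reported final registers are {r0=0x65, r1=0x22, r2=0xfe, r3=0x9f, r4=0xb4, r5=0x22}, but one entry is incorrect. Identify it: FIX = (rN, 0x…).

FIX = (r5, 0x61)

0: ✓ CMP  NZCV=1010
1: · MOVGT
2: · ADDGT
3: ✓ CMP  NZCV=0010
4: ✓ SUBGE  r0←0x65
5: · MOVCC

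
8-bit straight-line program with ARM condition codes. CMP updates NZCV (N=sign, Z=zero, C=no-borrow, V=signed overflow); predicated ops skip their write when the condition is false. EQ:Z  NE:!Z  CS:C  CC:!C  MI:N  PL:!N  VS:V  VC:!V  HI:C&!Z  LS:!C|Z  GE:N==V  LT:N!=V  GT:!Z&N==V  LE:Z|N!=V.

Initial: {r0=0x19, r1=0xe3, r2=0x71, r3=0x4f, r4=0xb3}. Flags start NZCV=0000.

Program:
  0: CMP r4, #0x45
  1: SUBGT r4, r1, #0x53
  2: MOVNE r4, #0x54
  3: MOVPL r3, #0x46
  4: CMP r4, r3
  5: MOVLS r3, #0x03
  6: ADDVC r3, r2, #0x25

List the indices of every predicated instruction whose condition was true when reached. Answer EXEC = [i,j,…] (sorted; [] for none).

EXEC = [2,3,6]

[0] flags=0011 → (cmp)
[1] flags=0011 GT?F → skip
[2] flags=0011 NE?T → r4=0x54
[3] flags=0011 PL?T → r3=0x46
[4] flags=0010 → (cmp)
[5] flags=0010 LS?F → skip
[6] flags=0010 VC?T → r3=0x96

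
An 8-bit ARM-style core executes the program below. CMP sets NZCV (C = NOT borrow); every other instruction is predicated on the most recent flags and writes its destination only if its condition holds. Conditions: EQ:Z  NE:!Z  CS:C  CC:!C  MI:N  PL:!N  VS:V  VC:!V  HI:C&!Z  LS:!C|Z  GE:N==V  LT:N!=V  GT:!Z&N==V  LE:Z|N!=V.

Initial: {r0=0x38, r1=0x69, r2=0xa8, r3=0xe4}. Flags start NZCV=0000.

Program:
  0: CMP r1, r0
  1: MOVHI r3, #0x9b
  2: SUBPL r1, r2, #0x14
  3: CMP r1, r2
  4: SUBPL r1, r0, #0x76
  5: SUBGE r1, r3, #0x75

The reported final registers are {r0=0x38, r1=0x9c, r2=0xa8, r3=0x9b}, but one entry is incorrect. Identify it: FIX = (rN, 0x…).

FIX = (r1, 0x94)

0: ✓ CMP  NZCV=0010
1: ✓ MOVHI  r3←0x9b
2: ✓ SUBPL  r1←0x94
3: ✓ CMP  NZCV=1000
4: · SUBPL
5: · SUBGE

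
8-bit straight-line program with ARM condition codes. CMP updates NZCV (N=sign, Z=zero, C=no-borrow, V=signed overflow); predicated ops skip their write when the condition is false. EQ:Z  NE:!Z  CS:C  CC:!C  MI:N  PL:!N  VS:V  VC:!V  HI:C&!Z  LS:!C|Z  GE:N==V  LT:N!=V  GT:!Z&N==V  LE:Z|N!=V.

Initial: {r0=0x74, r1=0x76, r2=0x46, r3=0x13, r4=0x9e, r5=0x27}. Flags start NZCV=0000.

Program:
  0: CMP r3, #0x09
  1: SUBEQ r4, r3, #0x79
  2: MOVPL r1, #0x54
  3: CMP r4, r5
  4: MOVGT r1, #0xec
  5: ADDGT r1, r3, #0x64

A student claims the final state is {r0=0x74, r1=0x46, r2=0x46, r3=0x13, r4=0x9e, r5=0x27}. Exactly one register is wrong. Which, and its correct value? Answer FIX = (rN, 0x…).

[0] flags=0010 → (cmp)
[1] flags=0010 EQ?F → skip
[2] flags=0010 PL?T → r1=0x54
[3] flags=0011 → (cmp)
[4] flags=0011 GT?F → skip
[5] flags=0011 GT?F → skip

FIX = (r1, 0x54)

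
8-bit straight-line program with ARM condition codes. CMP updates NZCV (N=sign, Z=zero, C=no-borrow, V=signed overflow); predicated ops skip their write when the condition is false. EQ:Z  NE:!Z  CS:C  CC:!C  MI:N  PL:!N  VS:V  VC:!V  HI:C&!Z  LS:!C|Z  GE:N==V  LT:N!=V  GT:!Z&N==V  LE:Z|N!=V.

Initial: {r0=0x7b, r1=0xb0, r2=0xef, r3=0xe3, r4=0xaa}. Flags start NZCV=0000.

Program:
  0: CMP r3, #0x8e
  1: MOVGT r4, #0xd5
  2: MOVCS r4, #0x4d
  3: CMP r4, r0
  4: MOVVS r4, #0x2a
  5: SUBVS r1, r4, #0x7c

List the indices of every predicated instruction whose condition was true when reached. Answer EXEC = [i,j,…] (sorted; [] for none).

[0] flags=0010 → (cmp)
[1] flags=0010 GT?T → r4=0xd5
[2] flags=0010 CS?T → r4=0x4d
[3] flags=1000 → (cmp)
[4] flags=1000 VS?F → skip
[5] flags=1000 VS?F → skip

EXEC = [1,2]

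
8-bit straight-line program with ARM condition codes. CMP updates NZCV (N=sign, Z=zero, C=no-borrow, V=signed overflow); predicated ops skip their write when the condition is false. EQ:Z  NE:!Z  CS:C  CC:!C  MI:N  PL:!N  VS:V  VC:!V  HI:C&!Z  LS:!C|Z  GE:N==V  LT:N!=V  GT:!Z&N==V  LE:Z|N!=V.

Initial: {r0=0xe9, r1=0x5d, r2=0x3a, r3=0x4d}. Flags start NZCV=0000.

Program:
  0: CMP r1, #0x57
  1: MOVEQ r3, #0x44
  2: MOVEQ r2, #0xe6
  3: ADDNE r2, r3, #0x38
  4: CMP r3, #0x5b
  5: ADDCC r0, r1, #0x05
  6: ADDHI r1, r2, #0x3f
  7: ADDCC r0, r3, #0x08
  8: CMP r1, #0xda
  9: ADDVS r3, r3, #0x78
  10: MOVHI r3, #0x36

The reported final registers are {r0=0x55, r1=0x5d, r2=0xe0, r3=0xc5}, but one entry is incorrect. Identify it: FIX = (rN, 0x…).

FIX = (r2, 0x85)

0: ✓ CMP  NZCV=0010
1: · MOVEQ
2: · MOVEQ
3: ✓ ADDNE  r2←0x85
4: ✓ CMP  NZCV=1000
5: ✓ ADDCC  r0←0x62
6: · ADDHI
7: ✓ ADDCC  r0←0x55
8: ✓ CMP  NZCV=1001
9: ✓ ADDVS  r3←0xc5
10: · MOVHI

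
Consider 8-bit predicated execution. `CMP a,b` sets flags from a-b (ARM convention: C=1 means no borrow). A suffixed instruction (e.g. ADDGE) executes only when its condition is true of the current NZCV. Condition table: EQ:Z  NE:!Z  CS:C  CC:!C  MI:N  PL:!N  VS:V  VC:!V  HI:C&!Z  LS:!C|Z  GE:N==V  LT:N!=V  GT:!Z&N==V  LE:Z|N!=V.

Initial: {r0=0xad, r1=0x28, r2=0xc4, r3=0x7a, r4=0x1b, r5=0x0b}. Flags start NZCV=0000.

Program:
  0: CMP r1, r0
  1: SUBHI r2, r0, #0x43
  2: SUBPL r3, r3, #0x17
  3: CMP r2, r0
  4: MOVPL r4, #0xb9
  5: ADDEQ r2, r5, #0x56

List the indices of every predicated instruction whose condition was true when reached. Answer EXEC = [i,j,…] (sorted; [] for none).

0: ✓ CMP  NZCV=0000
1: · SUBHI
2: ✓ SUBPL  r3←0x63
3: ✓ CMP  NZCV=0010
4: ✓ MOVPL  r4←0xb9
5: · ADDEQ

EXEC = [2,4]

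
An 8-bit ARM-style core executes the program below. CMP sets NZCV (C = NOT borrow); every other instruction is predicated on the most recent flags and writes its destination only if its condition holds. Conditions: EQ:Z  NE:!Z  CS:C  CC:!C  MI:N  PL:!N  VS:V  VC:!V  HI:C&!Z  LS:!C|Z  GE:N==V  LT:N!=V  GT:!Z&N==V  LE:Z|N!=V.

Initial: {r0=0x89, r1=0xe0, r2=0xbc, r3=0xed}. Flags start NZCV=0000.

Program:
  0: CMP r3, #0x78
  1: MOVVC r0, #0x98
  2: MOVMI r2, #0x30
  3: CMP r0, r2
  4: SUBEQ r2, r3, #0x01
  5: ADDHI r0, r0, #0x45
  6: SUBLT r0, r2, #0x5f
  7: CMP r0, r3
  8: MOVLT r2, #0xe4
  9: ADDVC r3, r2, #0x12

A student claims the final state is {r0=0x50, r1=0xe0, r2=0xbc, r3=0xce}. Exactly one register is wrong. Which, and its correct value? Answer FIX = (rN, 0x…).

FIX = (r0, 0x5d)

0: ✓ CMP  NZCV=0011
1: · MOVVC
2: · MOVMI
3: ✓ CMP  NZCV=1000
4: · SUBEQ
5: · ADDHI
6: ✓ SUBLT  r0←0x5d
7: ✓ CMP  NZCV=0000
8: · MOVLT
9: ✓ ADDVC  r3←0xce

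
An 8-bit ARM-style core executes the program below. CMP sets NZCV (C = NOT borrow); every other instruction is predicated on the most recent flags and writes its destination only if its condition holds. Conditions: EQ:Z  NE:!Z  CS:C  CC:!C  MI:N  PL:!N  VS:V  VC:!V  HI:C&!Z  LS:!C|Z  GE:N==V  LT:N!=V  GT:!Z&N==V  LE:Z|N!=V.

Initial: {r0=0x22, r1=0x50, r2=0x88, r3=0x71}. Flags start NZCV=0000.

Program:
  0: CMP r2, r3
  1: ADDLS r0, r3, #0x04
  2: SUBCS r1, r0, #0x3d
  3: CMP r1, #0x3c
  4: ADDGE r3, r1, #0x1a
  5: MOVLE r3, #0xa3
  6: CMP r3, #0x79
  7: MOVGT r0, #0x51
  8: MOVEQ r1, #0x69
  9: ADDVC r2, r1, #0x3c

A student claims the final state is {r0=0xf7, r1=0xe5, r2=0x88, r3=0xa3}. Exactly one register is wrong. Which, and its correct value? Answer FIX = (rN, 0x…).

FIX = (r0, 0x22)

0: ✓ CMP  NZCV=0011
1: · ADDLS
2: ✓ SUBCS  r1←0xe5
3: ✓ CMP  NZCV=1010
4: · ADDGE
5: ✓ MOVLE  r3←0xa3
6: ✓ CMP  NZCV=0011
7: · MOVGT
8: · MOVEQ
9: · ADDVC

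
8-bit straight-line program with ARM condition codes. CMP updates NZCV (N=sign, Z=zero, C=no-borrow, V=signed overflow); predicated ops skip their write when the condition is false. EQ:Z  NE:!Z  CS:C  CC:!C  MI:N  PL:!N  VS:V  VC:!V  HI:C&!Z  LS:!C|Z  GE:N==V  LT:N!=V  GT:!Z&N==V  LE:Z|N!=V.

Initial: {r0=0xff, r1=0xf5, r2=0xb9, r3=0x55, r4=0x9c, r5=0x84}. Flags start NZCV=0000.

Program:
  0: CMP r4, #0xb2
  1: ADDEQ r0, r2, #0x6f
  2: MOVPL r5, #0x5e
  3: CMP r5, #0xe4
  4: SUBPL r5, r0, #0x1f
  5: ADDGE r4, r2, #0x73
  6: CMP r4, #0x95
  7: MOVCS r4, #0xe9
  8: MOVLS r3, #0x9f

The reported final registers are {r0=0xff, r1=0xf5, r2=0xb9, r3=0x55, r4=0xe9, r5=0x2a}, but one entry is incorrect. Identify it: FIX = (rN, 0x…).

FIX = (r5, 0x84)

0: ✓ CMP  NZCV=1000
1: · ADDEQ
2: · MOVPL
3: ✓ CMP  NZCV=1000
4: · SUBPL
5: · ADDGE
6: ✓ CMP  NZCV=0010
7: ✓ MOVCS  r4←0xe9
8: · MOVLS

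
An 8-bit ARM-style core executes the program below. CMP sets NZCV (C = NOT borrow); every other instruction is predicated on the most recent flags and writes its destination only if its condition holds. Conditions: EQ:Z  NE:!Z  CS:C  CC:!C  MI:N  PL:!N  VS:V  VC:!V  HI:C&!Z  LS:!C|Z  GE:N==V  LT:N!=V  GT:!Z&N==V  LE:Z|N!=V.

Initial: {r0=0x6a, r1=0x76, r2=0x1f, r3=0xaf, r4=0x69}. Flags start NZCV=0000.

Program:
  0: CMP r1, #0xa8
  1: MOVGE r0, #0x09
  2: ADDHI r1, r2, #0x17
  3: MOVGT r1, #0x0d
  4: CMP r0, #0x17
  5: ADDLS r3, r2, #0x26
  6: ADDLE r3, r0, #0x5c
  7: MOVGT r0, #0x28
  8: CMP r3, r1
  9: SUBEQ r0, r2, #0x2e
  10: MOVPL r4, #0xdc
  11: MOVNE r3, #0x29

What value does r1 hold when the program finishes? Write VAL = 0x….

VAL = 0x0d

0: ✓ CMP  NZCV=1001
1: ✓ MOVGE  r0←0x09
2: · ADDHI
3: ✓ MOVGT  r1←0x0d
4: ✓ CMP  NZCV=1000
5: ✓ ADDLS  r3←0x45
6: ✓ ADDLE  r3←0x65
7: · MOVGT
8: ✓ CMP  NZCV=0010
9: · SUBEQ
10: ✓ MOVPL  r4←0xdc
11: ✓ MOVNE  r3←0x29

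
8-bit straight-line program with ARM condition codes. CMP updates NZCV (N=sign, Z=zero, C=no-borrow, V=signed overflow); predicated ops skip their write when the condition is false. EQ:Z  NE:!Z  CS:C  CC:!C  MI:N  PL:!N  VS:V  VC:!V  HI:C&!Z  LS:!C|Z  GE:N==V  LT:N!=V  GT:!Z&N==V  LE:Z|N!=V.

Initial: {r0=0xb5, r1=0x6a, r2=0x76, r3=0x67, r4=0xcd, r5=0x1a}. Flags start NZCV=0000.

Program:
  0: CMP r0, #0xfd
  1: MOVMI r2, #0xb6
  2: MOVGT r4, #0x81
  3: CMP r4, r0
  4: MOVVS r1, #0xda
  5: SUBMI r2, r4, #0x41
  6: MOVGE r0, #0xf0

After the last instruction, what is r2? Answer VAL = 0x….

[0] flags=1000 → (cmp)
[1] flags=1000 MI?T → r2=0xb6
[2] flags=1000 GT?F → skip
[3] flags=0010 → (cmp)
[4] flags=0010 VS?F → skip
[5] flags=0010 MI?F → skip
[6] flags=0010 GE?T → r0=0xf0

VAL = 0xb6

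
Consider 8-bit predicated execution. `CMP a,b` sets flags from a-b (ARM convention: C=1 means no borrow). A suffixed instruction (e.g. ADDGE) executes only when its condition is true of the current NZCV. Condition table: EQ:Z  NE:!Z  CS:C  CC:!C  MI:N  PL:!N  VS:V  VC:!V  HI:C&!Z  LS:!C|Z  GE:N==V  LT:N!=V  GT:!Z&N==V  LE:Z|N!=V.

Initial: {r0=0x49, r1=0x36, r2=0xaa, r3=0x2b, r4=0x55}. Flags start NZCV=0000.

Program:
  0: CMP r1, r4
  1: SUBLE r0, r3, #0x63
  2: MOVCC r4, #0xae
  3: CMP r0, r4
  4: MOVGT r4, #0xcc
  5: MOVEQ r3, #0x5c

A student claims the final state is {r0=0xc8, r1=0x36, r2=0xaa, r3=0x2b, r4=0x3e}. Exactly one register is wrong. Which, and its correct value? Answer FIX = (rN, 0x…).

FIX = (r4, 0xcc)

[0] flags=1000 → (cmp)
[1] flags=1000 LE?T → r0=0xc8
[2] flags=1000 CC?T → r4=0xae
[3] flags=0010 → (cmp)
[4] flags=0010 GT?T → r4=0xcc
[5] flags=0010 EQ?F → skip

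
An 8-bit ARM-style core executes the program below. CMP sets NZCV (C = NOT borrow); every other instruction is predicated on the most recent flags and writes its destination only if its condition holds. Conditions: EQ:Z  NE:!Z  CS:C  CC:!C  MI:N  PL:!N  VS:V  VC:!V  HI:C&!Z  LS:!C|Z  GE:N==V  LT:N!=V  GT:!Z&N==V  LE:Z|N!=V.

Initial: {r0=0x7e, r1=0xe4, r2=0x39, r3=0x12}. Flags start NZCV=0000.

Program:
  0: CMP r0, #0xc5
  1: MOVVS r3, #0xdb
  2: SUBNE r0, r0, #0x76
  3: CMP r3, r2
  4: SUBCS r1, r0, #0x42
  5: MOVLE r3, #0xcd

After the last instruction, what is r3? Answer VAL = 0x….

0: ✓ CMP  NZCV=1001
1: ✓ MOVVS  r3←0xdb
2: ✓ SUBNE  r0←0x08
3: ✓ CMP  NZCV=1010
4: ✓ SUBCS  r1←0xc6
5: ✓ MOVLE  r3←0xcd

VAL = 0xcd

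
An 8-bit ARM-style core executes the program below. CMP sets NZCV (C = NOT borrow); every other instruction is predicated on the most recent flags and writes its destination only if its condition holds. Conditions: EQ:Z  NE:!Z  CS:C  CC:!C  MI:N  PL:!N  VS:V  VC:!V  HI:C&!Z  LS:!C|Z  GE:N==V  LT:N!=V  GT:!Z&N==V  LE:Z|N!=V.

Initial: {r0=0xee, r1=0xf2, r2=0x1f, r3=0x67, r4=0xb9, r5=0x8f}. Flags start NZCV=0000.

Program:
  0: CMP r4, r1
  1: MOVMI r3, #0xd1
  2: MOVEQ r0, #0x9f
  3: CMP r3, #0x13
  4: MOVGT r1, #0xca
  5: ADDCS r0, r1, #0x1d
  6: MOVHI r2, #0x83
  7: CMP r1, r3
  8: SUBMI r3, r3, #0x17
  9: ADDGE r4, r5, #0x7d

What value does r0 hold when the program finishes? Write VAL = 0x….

0: ✓ CMP  NZCV=1000
1: ✓ MOVMI  r3←0xd1
2: · MOVEQ
3: ✓ CMP  NZCV=1010
4: · MOVGT
5: ✓ ADDCS  r0←0x0f
6: ✓ MOVHI  r2←0x83
7: ✓ CMP  NZCV=0010
8: · SUBMI
9: ✓ ADDGE  r4←0x0c

VAL = 0x0f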